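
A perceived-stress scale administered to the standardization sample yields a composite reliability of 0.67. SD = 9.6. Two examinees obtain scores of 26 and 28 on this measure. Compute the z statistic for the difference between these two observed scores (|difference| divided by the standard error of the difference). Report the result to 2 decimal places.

0.26

SEM = 9.600·√(1 − 0.670) ≈ 5.515
SE_diff = √2 · SEM ≈ 7.799
z = 2 / 7.799 ≈ 0.256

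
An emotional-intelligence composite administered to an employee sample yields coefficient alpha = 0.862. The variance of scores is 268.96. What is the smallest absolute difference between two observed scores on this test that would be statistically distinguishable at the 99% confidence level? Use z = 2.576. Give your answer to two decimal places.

22.19

SD = √268.96 = 16.4000
SEM = 16.4000 * √(1 − 0.8620) = 16.4000 * √0.1380 ≈ 16.4000 * 0.3715 ≈ 6.0923
Standard error of the difference = 6.0923·√2 ≈ 8.6159
Smallest detectable difference = 2.576*8.6159 ≈ 22.1944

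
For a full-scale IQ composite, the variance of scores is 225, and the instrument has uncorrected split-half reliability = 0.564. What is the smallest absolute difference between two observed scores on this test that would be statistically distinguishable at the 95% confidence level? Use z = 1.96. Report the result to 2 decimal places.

SD = √225 ≈ 15.0000
r_full = 2·0.564 / (1 + 0.564) ≈ 0.7212
SEM = 15.0000×√(1 − 0.7212) ≈ 7.9198
Standard error of the difference = 7.9198·√2 ≈ 11.2003
Smallest detectable difference = 1.96×11.2003 ≈ 21.9527

21.95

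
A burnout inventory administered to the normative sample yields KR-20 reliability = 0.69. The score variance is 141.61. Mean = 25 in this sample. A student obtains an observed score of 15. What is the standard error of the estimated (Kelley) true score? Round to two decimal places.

5.50

SD = √141.61 ≃ 11.9000
SE_est = SD * √(r(1 − r)) = 11.9000 * √0.2139 ≃ 11.9000 * 0.4625 ≃ 5.5037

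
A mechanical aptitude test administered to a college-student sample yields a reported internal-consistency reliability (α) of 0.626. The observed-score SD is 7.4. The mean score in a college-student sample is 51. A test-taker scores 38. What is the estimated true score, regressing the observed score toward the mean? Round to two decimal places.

T̂ = 0.6260(38) + 0.3740(51) ≈ 42.8620

42.86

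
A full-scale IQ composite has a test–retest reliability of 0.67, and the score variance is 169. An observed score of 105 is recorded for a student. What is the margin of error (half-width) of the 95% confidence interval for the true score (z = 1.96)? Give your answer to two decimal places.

SD = √169 = 13.000
SEM = 13.000 · √(1 − 0.670) = 13.000 · √0.330 ≈ 13.000 · 0.574 ≈ 7.468
Margin = 1.96 · 7.468 ≈ 14.637

14.64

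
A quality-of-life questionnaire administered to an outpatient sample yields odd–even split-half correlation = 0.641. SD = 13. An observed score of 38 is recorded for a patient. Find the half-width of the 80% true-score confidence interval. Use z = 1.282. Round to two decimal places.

7.80

Full-length reliability (Spearman-Brown) = 2(0.641)/(1+0.641) ≈ 0.781
SEM = 13.000 · √(1 − 0.781) = 13.000 · √0.219 ≈ 13.000 · 0.468 ≈ 6.080
Half-width = 1.282·6.080 ≈ 7.795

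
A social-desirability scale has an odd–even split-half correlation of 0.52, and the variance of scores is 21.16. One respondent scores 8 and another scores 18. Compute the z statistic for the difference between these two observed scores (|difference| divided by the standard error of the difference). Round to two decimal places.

2.74

SD = √21.16 = 4.60000
Full-length reliability (Spearman-Brown) = 2(0.52)/(1+0.52) ≈ 0.68421
SEM = 4.60000 * √(1 − 0.68421) = 4.60000 * √0.31579 ≈ 4.60000 * 0.56195 ≈ 2.58498
Standard error of the difference = 2.58498·√2 ≈ 3.65571
z = |8 − 18| / 3.65571 = 10 / 3.65571 ≈ 2.73545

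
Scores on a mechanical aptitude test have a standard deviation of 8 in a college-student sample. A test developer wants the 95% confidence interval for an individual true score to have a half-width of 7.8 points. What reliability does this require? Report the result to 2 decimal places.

0.75

Required SEM = 7.8 / 1.96 ≈ 3.97959
r = 1 − (3.97959/8)² ≈ 1 − 0.24746 ≈ 0.75254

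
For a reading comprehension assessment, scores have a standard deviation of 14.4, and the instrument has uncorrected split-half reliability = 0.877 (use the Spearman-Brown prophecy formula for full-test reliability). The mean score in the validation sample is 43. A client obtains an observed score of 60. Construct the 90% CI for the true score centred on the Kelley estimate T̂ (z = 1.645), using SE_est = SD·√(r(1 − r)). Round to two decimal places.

r_full = 2·0.877 / (1 + 0.877) ≈ 0.934
T̂ = 0.934(60) + 0.066(43) ≈ 58.886
SE_est = SD * √(r(1 − r)) = 14.400 * √0.061 ≈ 14.400 * 0.247 ≈ 3.563
CI = 58.886 ± 1.645 * 3.563 → [53.024, 64.748]

[53.02, 64.75]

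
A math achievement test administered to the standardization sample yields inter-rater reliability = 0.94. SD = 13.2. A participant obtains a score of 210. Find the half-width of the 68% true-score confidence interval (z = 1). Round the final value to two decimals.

SEM = 13.200 * √(1 − 0.940) = 13.200 * √0.060 ≈ 13.200 * 0.245 ≈ 3.233
1 * SEM ≈ 3.233

3.23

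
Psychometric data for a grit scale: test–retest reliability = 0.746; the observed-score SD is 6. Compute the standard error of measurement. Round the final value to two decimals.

3.02

SEM = 6.000 * √(1 − 0.746) = 6.000 * √0.254 ≃ 6.000 * 0.504 ≃ 3.024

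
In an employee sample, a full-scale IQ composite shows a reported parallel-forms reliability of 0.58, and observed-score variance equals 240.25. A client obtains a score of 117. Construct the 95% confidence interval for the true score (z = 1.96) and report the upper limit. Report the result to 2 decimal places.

136.69

σ = 240.25^(1/2) = 15.500
The standard error of measurement is 15.500·√(1 − 0.580) ≃ 15.500·0.648 ≃ 10.045.
Margin = 1.96 · 10.045 ≃ 19.688
Upper bound: 117 + 19.688 = 136.688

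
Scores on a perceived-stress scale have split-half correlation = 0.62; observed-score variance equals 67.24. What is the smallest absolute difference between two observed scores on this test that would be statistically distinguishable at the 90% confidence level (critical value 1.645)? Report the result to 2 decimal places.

9.24

σ = 67.24^(1/2) = 8.200
r_full = 2·0.62 / (1 + 0.62) ≈ 0.765
SEM = 8.200 · √(1 − 0.765) = 8.200 · √0.235 ≈ 8.200 · 0.484 ≈ 3.971
Standard error of the difference = 3.971·√2 ≈ 5.616
Smallest detectable difference = 1.645·5.616 ≈ 9.239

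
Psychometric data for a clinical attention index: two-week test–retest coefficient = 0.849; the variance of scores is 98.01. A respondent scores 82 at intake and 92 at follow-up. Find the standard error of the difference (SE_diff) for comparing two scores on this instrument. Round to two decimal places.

SD = √98.01 ≈ 9.9000
The standard error of measurement is 9.9000×√(1 − 0.8490) ≈ 9.9000×0.3886 ≈ 3.8470.
SE_diff = SEM × √2 ≈ 3.8470 × 1.4142 ≈ 5.4405

5.44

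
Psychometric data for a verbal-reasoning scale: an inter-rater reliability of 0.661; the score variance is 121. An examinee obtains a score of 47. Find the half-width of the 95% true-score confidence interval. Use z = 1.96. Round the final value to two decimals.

12.55

SD = √121 = 11.0000
The standard error of measurement is 11.0000×√(1 − 0.6610) ≈ 11.0000×0.5822 ≈ 6.4046.
1.96 × SEM ≈ 12.5530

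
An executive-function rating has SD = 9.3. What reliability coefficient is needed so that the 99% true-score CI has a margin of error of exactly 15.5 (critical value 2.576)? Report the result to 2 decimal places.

SEM needed = half-width / z = 15.5/2.576 ≈ 6.017
r = 1 − (6.017/9.3)² ≈ 1 − 0.419 ≈ 0.581

0.58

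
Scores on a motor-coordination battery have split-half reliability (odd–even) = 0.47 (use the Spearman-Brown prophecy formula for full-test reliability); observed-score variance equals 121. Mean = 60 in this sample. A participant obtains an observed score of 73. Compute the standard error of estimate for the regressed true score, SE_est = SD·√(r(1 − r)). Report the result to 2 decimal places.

5.28

SD = √121 ≈ 11.00000
r_full = 2·0.47 / (1 + 0.47) ≈ 0.63946
SE_est = SD × √(r(1 − r)) = 11.00000 × √0.23055 ≈ 11.00000 × 0.48016 ≈ 5.28174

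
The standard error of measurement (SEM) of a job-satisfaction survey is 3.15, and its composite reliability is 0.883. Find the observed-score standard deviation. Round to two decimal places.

SD = 3.15 / √(1 − 0.883) ≈ 9.209

9.21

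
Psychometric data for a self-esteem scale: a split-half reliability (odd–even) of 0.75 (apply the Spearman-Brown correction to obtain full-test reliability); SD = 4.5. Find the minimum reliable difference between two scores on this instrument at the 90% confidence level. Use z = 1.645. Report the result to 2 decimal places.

3.96

Full-length reliability (Spearman-Brown) = 2(0.75)/(1+0.75) ≈ 0.85714
SEM = 4.50000*√(1 − 0.85714) ≈ 1.70084
SE_diff = √2 * SEM ≈ 2.40535
Minimum reliable difference = 1.645 * SE_diff ≈ 1.645 * 2.40535 ≈ 3.95680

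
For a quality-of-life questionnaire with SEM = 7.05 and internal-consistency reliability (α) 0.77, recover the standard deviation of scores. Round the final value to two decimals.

14.70

SD = 7.05 / √(1 − 0.77) ≈ 14.700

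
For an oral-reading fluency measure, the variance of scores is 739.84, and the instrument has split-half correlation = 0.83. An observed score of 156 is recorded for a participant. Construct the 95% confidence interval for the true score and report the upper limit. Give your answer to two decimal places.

σ = 739.84^(1/2) = 27.20000
r_full = 2·0.83 / (1 + 0.83) ≃ 0.90710
SEM = 27.20000*√(1 − 0.90710) ≃ 8.29025
Margin = 1.96 * 8.29025 ≃ 16.24890
Upper bound: 156 + 16.24890 = 172.24890

172.25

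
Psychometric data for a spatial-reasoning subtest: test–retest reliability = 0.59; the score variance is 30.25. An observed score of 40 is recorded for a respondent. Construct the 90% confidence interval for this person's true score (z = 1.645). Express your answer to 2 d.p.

SD = √30.25 = 5.500
SEM = 5.500 · √(1 − 0.590) = 5.500 · √0.410 ≈ 5.500 · 0.640 ≈ 3.522
Margin = 1.645 · 3.522 ≈ 5.793
Interval: (34.207, 45.793)

[34.21, 45.79]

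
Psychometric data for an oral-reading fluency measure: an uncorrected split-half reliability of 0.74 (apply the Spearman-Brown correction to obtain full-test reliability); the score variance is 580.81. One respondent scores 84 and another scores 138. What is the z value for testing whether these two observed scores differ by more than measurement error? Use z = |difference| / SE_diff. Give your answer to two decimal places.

σ = 580.81^(1/2) = 24.10000
Full-length reliability (Spearman-Brown) = 2(0.74)/(1+0.74) ≈ 0.85057
SEM = 24.10000 * √(1 − 0.85057) = 24.10000 * √0.14943 ≈ 24.10000 * 0.38656 ≈ 9.31599
SE_diff = SEM * √2 ≈ 9.31599 * 1.41421 ≈ 13.17480
z = 54 / 13.17480 ≈ 4.09873

4.10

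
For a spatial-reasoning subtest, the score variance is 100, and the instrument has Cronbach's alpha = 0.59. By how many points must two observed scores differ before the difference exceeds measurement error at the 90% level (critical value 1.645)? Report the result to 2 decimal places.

14.90

SD = √100 ≈ 10.0000
SEM = 10.0000 · √(1 − 0.5900) = 10.0000 · √0.4100 ≈ 10.0000 · 0.6403 ≈ 6.4031
Standard error of the difference = 6.4031·√2 ≈ 9.0554
Smallest detectable difference = 1.645·9.0554 ≈ 14.8961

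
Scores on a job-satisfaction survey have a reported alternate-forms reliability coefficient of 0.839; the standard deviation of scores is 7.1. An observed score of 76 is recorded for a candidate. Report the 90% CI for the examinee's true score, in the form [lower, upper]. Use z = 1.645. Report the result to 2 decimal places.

[71.31, 80.69]

SEM = 7.100*√(1 − 0.839) ≃ 2.849
Half-width = 1.645*2.849 ≃ 4.686
90% CI: 76 ± 4.686 = [71.314, 80.686]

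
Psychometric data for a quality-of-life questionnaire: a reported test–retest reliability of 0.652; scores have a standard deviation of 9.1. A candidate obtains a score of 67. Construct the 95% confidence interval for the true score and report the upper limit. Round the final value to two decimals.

SEM = 9.100*√(1 − 0.652) ≈ 5.368
Half-width = 1.96*5.368 ≈ 10.522
Upper bound: 67 + 10.522 = 77.522

77.52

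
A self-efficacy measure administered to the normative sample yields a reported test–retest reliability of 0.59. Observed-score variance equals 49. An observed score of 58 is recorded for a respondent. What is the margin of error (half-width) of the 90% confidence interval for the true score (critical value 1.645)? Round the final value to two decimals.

7.37

SD = √49 = 7.0000
The standard error of measurement is 7.0000×√(1 − 0.5900) ≈ 7.0000×0.6403 ≈ 4.4822.
Half-width = 1.645×4.4822 ≈ 7.3732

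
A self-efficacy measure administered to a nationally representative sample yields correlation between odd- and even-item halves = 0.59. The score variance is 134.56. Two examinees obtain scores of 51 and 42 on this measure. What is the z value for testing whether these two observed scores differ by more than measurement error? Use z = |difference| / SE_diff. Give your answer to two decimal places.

1.08

SD = √134.56 = 11.600
r_full = 2·0.59 / (1 + 0.59) ≈ 0.742
SEM = 11.600×√(1 − 0.742) ≈ 5.890
Standard error of the difference = 5.890·√2 ≈ 8.330
z = |51 − 42| / 8.330 = 9 / 8.330 ≈ 1.080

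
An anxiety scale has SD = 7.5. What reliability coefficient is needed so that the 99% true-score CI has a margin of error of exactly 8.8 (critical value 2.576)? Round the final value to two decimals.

Required SEM = 8.8 / 2.576 ≈ 3.416
Required reliability = 1 − (SEM/SD)² = 1 − 0.207 ≈ 0.793

0.79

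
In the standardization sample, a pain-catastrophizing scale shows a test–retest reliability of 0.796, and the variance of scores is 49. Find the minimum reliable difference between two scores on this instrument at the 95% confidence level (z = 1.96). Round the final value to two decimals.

8.76

SD = √49 = 7.00000
SEM = 7.00000*√(1 − 0.79600) ≈ 3.16165
SE_diff = SEM * √2 ≈ 3.16165 * 1.41421 ≈ 4.47124
Minimum reliable difference = 1.96 * SE_diff ≈ 1.96 * 4.47124 ≈ 8.76363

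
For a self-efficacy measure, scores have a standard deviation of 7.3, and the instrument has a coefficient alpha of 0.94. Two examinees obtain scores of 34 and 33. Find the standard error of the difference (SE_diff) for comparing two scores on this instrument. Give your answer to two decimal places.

2.53

SEM = 7.3000 · √(1 − 0.9400) = 7.3000 · √0.0600 ≈ 7.3000 · 0.2449 ≈ 1.7881
SE_diff = √2 · SEM ≈ 2.5288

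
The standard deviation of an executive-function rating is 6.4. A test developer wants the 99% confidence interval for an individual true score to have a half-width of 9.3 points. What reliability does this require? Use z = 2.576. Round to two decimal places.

0.68

Required SEM = 9.3 / 2.576 ≈ 3.610
Required reliability = 1 − (SEM/SD)² = 1 − 0.318 ≈ 0.682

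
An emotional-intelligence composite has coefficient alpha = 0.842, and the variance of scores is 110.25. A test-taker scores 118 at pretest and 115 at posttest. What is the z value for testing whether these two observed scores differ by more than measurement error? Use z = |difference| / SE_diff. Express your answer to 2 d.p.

SD = √110.25 = 10.50000
SEM = 10.50000·√(1 − 0.84200) ≈ 4.17367
Standard error of the difference = 4.17367·√2 ≈ 5.90246
z = |118 − 115| / 5.90246 = 3 / 5.90246 ≈ 0.50826

0.51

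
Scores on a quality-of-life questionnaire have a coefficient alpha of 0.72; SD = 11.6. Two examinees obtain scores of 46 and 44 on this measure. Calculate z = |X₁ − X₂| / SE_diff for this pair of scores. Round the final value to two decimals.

SEM = 11.600*√(1 − 0.720) ≃ 6.138
Standard error of the difference = 6.138·√2 ≃ 8.681
z = |46 − 44| / 8.681 = 2 / 8.681 ≃ 0.230

0.23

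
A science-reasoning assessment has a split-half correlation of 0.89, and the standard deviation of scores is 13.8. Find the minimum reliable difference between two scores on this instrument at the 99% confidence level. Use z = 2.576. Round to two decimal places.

Full-length reliability (Spearman-Brown) = 2(0.89)/(1+0.89) ≈ 0.942
SEM = 13.800 × √(1 − 0.942) = 13.800 × √0.058 ≈ 13.800 × 0.241 ≈ 3.329
SE_diff = √2 × SEM ≈ 4.708
Smallest detectable difference = 2.576×4.708 ≈ 12.128

12.13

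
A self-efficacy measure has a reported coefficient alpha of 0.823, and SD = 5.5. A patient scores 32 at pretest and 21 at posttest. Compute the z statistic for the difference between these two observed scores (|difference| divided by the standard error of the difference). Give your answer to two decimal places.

3.36

SEM = 5.5000·√(1 − 0.8230) ≈ 2.3139
Standard error of the difference = 2.3139·√2 ≈ 3.2724
z = 11 / 3.2724 ≈ 3.3615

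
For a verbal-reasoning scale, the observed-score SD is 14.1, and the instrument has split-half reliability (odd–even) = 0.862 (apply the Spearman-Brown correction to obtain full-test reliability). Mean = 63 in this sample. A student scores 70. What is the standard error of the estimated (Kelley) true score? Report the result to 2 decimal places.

3.69

Spearman-Brown: r = 2(0.862) / (1 + 0.862) = 1.7240 / 1.8620 ≈ 0.9259
SE_est = SD · √(r(1 − r)) = 14.1000 · √0.0686 ≈ 14.1000 · 0.2620 ≈ 3.6936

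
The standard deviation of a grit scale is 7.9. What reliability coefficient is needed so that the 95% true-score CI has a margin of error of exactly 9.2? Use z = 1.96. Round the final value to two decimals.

0.65

Required SEM = 9.2 / 1.96 ≃ 4.6939
r = 1 − (SEM / SD)² = 1 − (4.6939 / 7.9)² ≃ 1 − 0.3530 ≃ 0.6470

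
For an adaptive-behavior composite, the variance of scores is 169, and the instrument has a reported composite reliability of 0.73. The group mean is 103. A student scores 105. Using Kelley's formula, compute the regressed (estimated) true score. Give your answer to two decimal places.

104.46

Estimated true score = 0.7300·105 + (1 − 0.7300)·103 ≈ 104.4600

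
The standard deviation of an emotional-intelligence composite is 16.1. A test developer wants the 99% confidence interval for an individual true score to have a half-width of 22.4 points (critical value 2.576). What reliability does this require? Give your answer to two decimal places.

0.71

Required SEM = 22.4 / 2.576 ≈ 8.6957
Required reliability = 1 − (SEM/SD)² = 1 − 0.2917 ≈ 0.7083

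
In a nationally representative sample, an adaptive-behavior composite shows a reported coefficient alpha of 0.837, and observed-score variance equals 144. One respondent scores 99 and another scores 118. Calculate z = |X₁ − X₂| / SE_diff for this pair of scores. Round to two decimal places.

2.77

SD = √144 = 12.0000
SEM = 12.0000*√(1 − 0.8370) ≈ 4.8448
SE_diff = SEM * √2 ≈ 4.8448 * 1.4142 ≈ 6.8516
z = 19 / 6.8516 ≈ 2.7731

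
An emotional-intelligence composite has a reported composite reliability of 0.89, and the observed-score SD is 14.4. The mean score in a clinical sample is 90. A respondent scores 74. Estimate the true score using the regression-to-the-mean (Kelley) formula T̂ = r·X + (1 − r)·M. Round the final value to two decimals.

T̂ = 0.890(74) + 0.110(90) ≈ 75.760

75.76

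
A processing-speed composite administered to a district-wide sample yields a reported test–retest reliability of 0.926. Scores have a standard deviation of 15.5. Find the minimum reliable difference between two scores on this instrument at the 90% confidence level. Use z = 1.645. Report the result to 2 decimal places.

9.81

SEM = 15.5000 × √(1 − 0.9260) = 15.5000 × √0.0740 ≈ 15.5000 × 0.2720 ≈ 4.2165
SE_diff = SEM × √2 ≈ 4.2165 × 1.4142 ≈ 5.9630
Minimum reliable difference = 1.645 × SE_diff ≈ 1.645 × 5.9630 ≈ 9.8091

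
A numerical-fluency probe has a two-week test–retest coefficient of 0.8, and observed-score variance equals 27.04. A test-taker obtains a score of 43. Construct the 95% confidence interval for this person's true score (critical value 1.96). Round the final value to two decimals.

SD = √27.04 ≈ 5.200
SEM = 5.200 · √(1 − 0.800) = 5.200 · √0.200 ≈ 5.200 · 0.447 ≈ 2.326
Half-width = 1.96·2.326 ≈ 4.558
CI = 43 ± 4.558 → [38.442, 47.558]

[38.44, 47.56]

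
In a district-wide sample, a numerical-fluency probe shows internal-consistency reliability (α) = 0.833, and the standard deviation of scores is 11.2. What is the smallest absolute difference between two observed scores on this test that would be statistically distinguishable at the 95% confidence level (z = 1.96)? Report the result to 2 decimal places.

SEM = 11.20000 × √(1 − 0.83300) = 11.20000 × √0.16700 ≈ 11.20000 × 0.40866 ≈ 4.57695
Standard error of the difference = 4.57695·√2 ≈ 6.47279
Smallest detectable difference = 1.96×6.47279 ≈ 12.68666

12.69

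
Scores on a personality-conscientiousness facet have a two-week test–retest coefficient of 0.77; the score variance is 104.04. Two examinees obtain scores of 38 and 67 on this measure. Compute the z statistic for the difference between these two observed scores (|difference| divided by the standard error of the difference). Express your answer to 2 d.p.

SD = √104.04 = 10.2000
SEM = 10.2000·√(1 − 0.7700) ≈ 4.8917
SE_diff = √2 · SEM ≈ 6.9180
z = 29 / 6.9180 ≈ 4.1920

4.19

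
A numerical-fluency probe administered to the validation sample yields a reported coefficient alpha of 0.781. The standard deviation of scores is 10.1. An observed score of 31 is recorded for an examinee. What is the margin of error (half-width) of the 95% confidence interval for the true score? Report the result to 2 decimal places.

9.26

The standard error of measurement is 10.1000×√(1 − 0.7810) ≃ 10.1000×0.4680 ≃ 4.7265.
1.96 × SEM ≃ 9.2640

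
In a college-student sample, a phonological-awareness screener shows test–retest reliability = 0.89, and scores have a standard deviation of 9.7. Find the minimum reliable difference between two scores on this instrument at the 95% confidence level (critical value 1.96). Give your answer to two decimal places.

SEM = 9.700 * √(1 − 0.890) = 9.700 * √0.110 ≈ 9.700 * 0.332 ≈ 3.217
Standard error of the difference = 3.217·√2 ≈ 4.550
Smallest detectable difference = 1.96*4.550 ≈ 8.917

8.92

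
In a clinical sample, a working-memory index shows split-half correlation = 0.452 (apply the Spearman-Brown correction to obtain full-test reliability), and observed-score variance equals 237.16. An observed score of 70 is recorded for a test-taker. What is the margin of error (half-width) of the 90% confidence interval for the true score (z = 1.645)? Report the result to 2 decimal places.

15.56

SD = √237.16 ≈ 15.4000
Full-length reliability (Spearman-Brown) = 2(0.452)/(1+0.452) ≈ 0.6226
SEM = 15.4000×√(1 − 0.6226) ≈ 9.4608
1.645 × SEM ≈ 15.5630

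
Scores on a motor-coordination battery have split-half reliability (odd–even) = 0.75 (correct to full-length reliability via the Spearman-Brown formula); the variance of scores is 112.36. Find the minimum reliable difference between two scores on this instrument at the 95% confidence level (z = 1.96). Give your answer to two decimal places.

11.11

σ = 112.36^(1/2) = 10.6000
Spearman-Brown: r = 2(0.75) / (1 + 0.75) = 1.5000 / 1.7500 ≃ 0.8571
SEM = 10.6000·√(1 − 0.8571) ≃ 4.0064
Standard error of the difference = 4.0064·√2 ≃ 5.6659
Minimum reliable difference = 1.96 · SE_diff ≃ 1.96 · 5.6659 ≃ 11.1052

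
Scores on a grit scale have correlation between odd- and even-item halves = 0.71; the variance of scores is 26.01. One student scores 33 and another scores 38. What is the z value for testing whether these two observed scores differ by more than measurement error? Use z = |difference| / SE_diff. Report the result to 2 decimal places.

1.68

SD = √26.01 = 5.100
Full-length reliability (Spearman-Brown) = 2(0.71)/(1+0.71) ≈ 0.830
SEM = 5.100×√(1 − 0.830) ≈ 2.100
SE_diff = √2 × SEM ≈ 2.970
z = |33 − 38| / 2.970 = 5 / 2.970 ≈ 1.683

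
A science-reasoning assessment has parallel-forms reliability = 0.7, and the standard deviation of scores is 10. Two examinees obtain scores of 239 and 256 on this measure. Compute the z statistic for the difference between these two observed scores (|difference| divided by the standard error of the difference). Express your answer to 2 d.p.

SEM = 10.0000 × √(1 − 0.7000) = 10.0000 × √0.3000 ≃ 10.0000 × 0.5477 ≃ 5.4772
Standard error of the difference = 5.4772·√2 ≃ 7.7460
z = 17 / 7.7460 ≃ 2.1947

2.19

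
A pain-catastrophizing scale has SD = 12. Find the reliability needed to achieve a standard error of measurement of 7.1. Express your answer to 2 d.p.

0.65

r = 1 − (7.10000/12)² ≈ 1 − 0.35007 ≈ 0.64993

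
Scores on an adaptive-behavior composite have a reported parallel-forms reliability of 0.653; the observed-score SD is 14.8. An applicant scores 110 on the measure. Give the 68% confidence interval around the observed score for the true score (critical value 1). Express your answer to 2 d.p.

The standard error of measurement is 14.800×√(1 − 0.653) ≃ 14.800×0.589 ≃ 8.718.
Half-width = 1×8.718 ≃ 8.718
68% CI: 110 ± 8.718 = [101.282, 118.718]

[101.28, 118.72]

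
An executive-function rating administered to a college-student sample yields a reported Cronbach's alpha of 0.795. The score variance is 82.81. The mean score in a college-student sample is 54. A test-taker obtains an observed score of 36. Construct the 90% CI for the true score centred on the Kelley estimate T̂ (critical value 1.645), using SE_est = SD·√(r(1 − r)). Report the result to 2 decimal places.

[33.65, 45.73]

SD = √82.81 = 9.100
T̂ = r·X + (1 − r)·M = 0.795*36 + 0.205*54 = 28.620 + 11.070 ≈ 39.690
SE_est = SD * √(r(1 − r)) = 9.100 * √0.163 ≈ 9.100 * 0.404 ≈ 3.674
90% CI: 39.690 ± 6.043 ≈ (33.647, 45.733)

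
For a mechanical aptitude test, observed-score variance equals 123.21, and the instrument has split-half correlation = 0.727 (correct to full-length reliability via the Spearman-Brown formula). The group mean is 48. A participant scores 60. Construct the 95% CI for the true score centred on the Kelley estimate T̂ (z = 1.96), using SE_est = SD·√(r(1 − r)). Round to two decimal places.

[50.17, 66.04]

SD = √123.21 ≈ 11.100
Spearman-Brown: r = 2(0.727) / (1 + 0.727) = 1.454 / 1.727 ≈ 0.842
Estimated true score = 0.842×60 + (1 − 0.842)×48 ≈ 58.103
SE_est = SD × √(r(1 − r)) = 11.100 × √0.133 ≈ 11.100 × 0.365 ≈ 4.049
CI = 58.103 ± 1.96 × 4.049 → [50.166, 66.040]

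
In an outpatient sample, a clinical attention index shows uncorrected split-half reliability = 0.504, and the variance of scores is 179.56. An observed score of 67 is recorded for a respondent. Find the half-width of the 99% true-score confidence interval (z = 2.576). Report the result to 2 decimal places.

σ = 179.56^(1/2) = 13.40000
Full-length reliability (Spearman-Brown) = 2(0.504)/(1+0.504) ≈ 0.67021
SEM = 13.40000 × √(1 − 0.67021) = 13.40000 × √0.32979 ≈ 13.40000 × 0.57427 ≈ 7.69523
2.576 × SEM ≈ 19.82292

19.82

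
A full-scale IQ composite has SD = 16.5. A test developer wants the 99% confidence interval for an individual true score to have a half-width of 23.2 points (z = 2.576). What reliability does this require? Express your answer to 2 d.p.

0.70

SEM needed = half-width / z = 23.2/2.576 ≃ 9.006
Required reliability = 1 − (SEM/SD)² = 1 − 0.298 ≃ 0.702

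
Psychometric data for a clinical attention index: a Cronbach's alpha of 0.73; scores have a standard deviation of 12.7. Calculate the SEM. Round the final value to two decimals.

6.60

SEM = 12.70000×√(1 − 0.73000) ≈ 6.59911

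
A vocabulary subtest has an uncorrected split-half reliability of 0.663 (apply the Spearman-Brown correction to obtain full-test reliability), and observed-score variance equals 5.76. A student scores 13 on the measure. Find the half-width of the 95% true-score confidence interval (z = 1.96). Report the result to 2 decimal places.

2.12

SD = √5.76 ≃ 2.400
Spearman-Brown: r = 2(0.663) / (1 + 0.663) = 1.326 / 1.663 ≃ 0.797
SEM = 2.400*√(1 − 0.797) ≃ 1.080
Margin = 1.96 * 1.080 ≃ 2.118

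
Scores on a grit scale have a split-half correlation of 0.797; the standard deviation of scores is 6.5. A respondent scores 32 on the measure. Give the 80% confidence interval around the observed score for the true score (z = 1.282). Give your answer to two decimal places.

[29.20, 34.80]

Full-length reliability (Spearman-Brown) = 2(0.797)/(1+0.797) ≃ 0.88703
SEM = 6.50000 · √(1 − 0.88703) = 6.50000 · √0.11297 ≃ 6.50000 · 0.33610 ≃ 2.18468
Half-width = 1.282·2.18468 ≃ 2.80076
CI = 32 ± 2.80076 → [29.19924, 34.80076]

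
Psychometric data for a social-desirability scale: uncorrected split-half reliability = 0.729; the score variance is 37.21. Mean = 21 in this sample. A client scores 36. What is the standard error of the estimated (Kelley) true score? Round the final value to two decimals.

2.22

SD = √37.21 = 6.100
Spearman-Brown: r = 2(0.729) / (1 + 0.729) = 1.458 / 1.729 ≈ 0.843
SE_est = SD · √(r(1 − r)) = 6.100 · √0.132 ≈ 6.100 · 0.364 ≈ 2.218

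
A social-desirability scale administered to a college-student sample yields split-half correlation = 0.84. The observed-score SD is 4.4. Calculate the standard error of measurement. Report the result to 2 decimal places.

1.30

Full-length reliability (Spearman-Brown) = 2(0.84)/(1+0.84) ≈ 0.91304
The standard error of measurement is 4.40000*√(1 − 0.91304) ≈ 4.40000*0.29488 ≈ 1.29749.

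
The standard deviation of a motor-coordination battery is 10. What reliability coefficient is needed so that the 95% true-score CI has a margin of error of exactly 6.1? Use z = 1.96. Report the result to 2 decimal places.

SEM needed = half-width / z = 6.1/1.96 ≃ 3.1122
Required reliability = 1 − (SEM/SD)² = 1 − 0.0969 ≃ 0.9031

0.90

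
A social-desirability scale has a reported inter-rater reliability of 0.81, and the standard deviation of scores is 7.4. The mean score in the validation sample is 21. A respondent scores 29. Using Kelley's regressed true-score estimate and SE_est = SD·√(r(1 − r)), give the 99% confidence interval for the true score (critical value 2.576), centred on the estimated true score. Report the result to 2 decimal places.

[20.00, 34.96]

T̂ = 0.81000(29) + 0.19000(21) ≃ 27.48000
SE_est = SD × √(r(1 − r)) = 7.40000 × √0.15390 ≃ 7.40000 × 0.39230 ≃ 2.90303
99% CI: 27.48000 ± 7.47820 ≃ (20.00180, 34.95820)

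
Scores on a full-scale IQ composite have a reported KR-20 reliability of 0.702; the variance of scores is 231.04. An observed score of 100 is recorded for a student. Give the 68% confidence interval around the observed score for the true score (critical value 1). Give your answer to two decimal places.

σ = 231.04^(1/2) = 15.20000
SEM = 15.20000 × √(1 − 0.70200) = 15.20000 × √0.29800 ≃ 15.20000 × 0.54589 ≃ 8.29759
Half-width = 1×8.29759 ≃ 8.29759
68% CI: 100 ± 8.29759 = [91.70241, 108.29759]

[91.70, 108.30]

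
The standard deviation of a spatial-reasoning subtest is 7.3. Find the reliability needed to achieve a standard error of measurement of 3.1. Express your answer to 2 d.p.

Required reliability = 1 − (SEM/SD)² = 1 − 0.18033 ≃ 0.81967

0.82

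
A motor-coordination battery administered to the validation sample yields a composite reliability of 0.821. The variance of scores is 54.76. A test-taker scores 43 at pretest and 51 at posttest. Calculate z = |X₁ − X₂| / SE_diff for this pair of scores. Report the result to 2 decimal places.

1.81

SD = √54.76 = 7.4000
SEM = 7.4000×√(1 − 0.8210) ≈ 3.1308
Standard error of the difference = 3.1308·√2 ≈ 4.4276
z = 8 / 4.4276 ≈ 1.8068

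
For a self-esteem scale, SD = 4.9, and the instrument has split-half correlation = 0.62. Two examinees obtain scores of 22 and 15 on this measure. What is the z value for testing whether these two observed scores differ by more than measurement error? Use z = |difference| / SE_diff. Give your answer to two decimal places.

Full-length reliability (Spearman-Brown) = 2(0.62)/(1+0.62) ≈ 0.765
SEM = 4.900 * √(1 − 0.765) = 4.900 * √0.235 ≈ 4.900 * 0.484 ≈ 2.373
SE_diff = √2 * SEM ≈ 3.356
z = 7 / 3.356 ≈ 2.086

2.09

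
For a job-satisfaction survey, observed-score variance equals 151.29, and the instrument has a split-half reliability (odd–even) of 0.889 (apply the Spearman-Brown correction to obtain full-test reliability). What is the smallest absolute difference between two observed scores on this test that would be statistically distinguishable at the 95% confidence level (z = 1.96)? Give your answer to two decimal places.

8.26

σ = 151.29^(1/2) = 12.3000
Spearman-Brown: r = 2(0.889) / (1 + 0.889) = 1.7780 / 1.8890 ≈ 0.9412
SEM = 12.3000 * √(1 − 0.9412) = 12.3000 * √0.0588 ≈ 12.3000 * 0.2424 ≈ 2.9816
SE_diff = SEM * √2 ≈ 2.9816 * 1.4142 ≈ 4.2166
Minimum reliable difference = 1.96 * SE_diff ≈ 1.96 * 4.2166 ≈ 8.2646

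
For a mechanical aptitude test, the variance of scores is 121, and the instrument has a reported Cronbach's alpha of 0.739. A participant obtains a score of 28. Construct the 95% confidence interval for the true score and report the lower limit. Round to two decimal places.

16.99

SD = √121 = 11.0000
SEM = 11.0000 * √(1 − 0.7390) = 11.0000 * √0.2610 ≈ 11.0000 * 0.5109 ≈ 5.6197
1.96 * SEM ≈ 11.0146
Lower bound: 28 − 11.0146 = 16.9854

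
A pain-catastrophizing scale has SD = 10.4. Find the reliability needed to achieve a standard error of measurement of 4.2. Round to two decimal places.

r = 1 − (4.200/10.4)² ≈ 1 − 0.163 ≈ 0.837

0.84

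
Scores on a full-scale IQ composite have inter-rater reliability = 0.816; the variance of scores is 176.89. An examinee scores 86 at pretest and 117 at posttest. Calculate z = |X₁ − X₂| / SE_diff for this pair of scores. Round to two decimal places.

3.84

SD = √176.89 ≃ 13.300
SEM = 13.300 * √(1 − 0.816) = 13.300 * √0.184 ≃ 13.300 * 0.429 ≃ 5.705
SE_diff = SEM * √2 ≃ 5.705 * 1.414 ≃ 8.068
z = |86 − 117| / 8.068 = 31 / 8.068 ≃ 3.842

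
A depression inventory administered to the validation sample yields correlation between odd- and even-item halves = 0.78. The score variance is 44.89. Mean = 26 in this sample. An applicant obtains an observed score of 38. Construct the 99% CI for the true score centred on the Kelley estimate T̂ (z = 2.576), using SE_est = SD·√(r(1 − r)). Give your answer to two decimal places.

SD = √44.89 = 6.700
Spearman-Brown: r = 2(0.78) / (1 + 0.78) = 1.560 / 1.780 ≃ 0.876
T̂ = 0.876(38) + 0.124(26) ≃ 36.517
SE_est = SD * √(r(1 − r)) = 6.700 * √0.108 ≃ 6.700 * 0.329 ≃ 2.205
CI = 36.517 ± 2.576 * 2.205 → [30.837, 42.197]

[30.84, 42.20]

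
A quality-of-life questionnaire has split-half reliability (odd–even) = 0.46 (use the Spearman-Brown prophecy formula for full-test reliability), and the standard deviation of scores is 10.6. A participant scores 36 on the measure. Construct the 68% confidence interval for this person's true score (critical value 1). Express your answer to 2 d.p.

[29.55, 42.45]

Full-length reliability (Spearman-Brown) = 2(0.46)/(1+0.46) ≈ 0.630
SEM = 10.600 · √(1 − 0.630) = 10.600 · √0.370 ≈ 10.600 · 0.608 ≈ 6.447
Margin = 1 · 6.447 ≈ 6.447
68% CI: 36 ± 6.447 = [29.553, 42.447]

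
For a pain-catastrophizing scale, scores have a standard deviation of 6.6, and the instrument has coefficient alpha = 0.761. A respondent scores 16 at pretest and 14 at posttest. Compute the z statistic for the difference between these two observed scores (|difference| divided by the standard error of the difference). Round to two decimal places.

SEM = 6.6000 * √(1 − 0.7610) = 6.6000 * √0.2390 ≈ 6.6000 * 0.4889 ≈ 3.2266
SE_diff = SEM * √2 ≈ 3.2266 * 1.4142 ≈ 4.5631
z = |16 − 14| / 4.5631 = 2 / 4.5631 ≈ 0.4383

0.44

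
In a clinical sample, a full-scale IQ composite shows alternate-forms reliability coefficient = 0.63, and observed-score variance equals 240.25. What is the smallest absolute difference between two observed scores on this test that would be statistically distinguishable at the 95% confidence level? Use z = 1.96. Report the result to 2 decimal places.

26.13

σ = 240.25^(1/2) = 15.5000
The standard error of measurement is 15.5000·√(1 − 0.6300) ≃ 15.5000·0.6083 ≃ 9.4283.
SE_diff = √2 · SEM ≃ 13.3336
Minimum reliable difference = 1.96 · SE_diff ≃ 1.96 · 13.3336 ≃ 26.1339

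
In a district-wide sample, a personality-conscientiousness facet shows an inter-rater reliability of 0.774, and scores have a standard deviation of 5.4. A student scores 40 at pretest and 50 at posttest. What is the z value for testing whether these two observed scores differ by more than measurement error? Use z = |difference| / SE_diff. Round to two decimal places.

The standard error of measurement is 5.4000*√(1 − 0.7740) ≈ 5.4000*0.4754 ≈ 2.5671.
SE_diff = √2 * SEM ≈ 3.6305
z = |40 − 50| / 3.6305 = 10 / 3.6305 ≈ 2.7545

2.75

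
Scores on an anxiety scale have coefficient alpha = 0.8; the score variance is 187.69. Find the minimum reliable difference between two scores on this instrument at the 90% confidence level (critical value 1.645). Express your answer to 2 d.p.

14.25

σ = 187.69^(1/2) = 13.7000
SEM = 13.7000 · √(1 − 0.8000) = 13.7000 · √0.2000 ≈ 13.7000 · 0.4472 ≈ 6.1268
SE_diff = SEM · √2 ≈ 6.1268 · 1.4142 ≈ 8.6646
Minimum reliable difference = 1.645 · SE_diff ≈ 1.645 · 8.6646 ≈ 14.2533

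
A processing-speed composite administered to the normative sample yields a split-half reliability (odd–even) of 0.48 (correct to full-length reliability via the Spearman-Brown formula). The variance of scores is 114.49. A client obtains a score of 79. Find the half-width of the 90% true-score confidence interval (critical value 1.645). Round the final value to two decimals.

σ = 114.49^(1/2) = 10.7000
r_full = 2·0.48 / (1 + 0.48) ≈ 0.6486
The standard error of measurement is 10.7000×√(1 − 0.6486) ≈ 10.7000×0.5927 ≈ 6.3424.
1.645 × SEM ≈ 10.4333

10.43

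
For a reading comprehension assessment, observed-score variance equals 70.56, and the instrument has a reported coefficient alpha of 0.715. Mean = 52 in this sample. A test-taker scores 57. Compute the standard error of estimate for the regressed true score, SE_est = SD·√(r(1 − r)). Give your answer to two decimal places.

SD = √70.56 = 8.400
SE_est = SD × √(r(1 − r)) = 8.400 × √0.204 ≈ 8.400 × 0.451 ≈ 3.792

3.79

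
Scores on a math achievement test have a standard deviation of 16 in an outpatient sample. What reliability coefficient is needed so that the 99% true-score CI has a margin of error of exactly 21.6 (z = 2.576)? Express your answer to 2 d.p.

SEM needed = half-width / z = 21.6/2.576 ≈ 8.3851
r = 1 − (SEM / SD)² = 1 − (8.3851 / 16)² ≈ 1 − 0.2746 ≈ 0.7254

0.73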